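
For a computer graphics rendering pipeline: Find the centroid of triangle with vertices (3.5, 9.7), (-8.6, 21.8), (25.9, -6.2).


Centroid = ((x_A+x_B+x_C)/3, (y_A+y_B+y_C)/3)
= ((3.5+(-8.6)+25.9)/3, (9.7+21.8+(-6.2))/3)
= (6.9333, 8.4333)

(6.9333, 8.4333)


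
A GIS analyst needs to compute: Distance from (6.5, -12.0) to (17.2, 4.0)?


dx=10.7, dy=16
d^2 = 10.7^2 + 16^2 = 370.49
d = sqrt(370.49) = 19.2481

19.2481


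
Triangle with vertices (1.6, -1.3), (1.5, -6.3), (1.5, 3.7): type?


Side lengths squared: AB^2=25.01, BC^2=100, CA^2=25.01
Sorted: [25.01, 25.01, 100]
By sides: Isosceles, By angles: Obtuse

Isosceles, Obtuse


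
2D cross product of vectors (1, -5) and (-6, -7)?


u x v = u_x*v_y - u_y*v_x = 1*(-7) - (-5)*(-6)
= (-7) - 30 = -37

-37


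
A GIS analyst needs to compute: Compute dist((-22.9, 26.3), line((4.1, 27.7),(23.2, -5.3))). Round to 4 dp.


|cross product| = 917.74
|line direction| = sqrt(1453.81) = 38.1289
Distance = 917.74/sqrt(1453.81) = 24.0694

24.0694


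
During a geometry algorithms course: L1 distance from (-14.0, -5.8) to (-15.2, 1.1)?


|(-14)-(-15.2)| + |(-5.8)-1.1| = 1.2 + 6.9 = 8.1

8.1


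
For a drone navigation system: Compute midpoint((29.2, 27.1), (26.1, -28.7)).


M = ((29.2+26.1)/2, (27.1+(-28.7))/2)
= (27.65, -0.8)

(27.65, -0.8)


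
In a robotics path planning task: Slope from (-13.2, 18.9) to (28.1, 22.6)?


slope = (y2-y1)/(x2-x1) = (22.6-18.9)/(28.1-(-13.2)) = 3.7/41.3 = 0.0896

0.0896


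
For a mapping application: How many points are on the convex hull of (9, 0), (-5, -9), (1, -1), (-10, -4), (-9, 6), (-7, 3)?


Convex hull vertices (CCW): (-10, -4), (-5, -9), (9, 0), (-9, 6)
Count = 4

4


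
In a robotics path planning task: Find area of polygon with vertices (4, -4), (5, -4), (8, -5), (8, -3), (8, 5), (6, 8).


Shoelace sum: (4*(-4) - 5*(-4)) + (5*(-5) - 8*(-4)) + (8*(-3) - 8*(-5)) + (8*5 - 8*(-3)) + (8*8 - 6*5) + (6*(-4) - 4*8)
= 69
Area = |69|/2 = 34.5

34.5


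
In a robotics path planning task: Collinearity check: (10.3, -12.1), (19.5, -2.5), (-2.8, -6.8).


Cross product: (19.5-10.3)*((-6.8)-(-12.1)) - ((-2.5)-(-12.1))*((-2.8)-10.3)
= 174.52

No, not collinear


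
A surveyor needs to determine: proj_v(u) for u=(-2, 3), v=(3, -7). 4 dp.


u.v = -27, |v| = sqrt(58) = 7.6158
Scalar projection = u.v / |v| = -27 / sqrt(58) = -3.5453

-3.5453


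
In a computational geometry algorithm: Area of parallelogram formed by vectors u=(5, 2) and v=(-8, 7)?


|u x v| = |5*7 - 2*(-8)|
= |35 - (-16)| = 51

51


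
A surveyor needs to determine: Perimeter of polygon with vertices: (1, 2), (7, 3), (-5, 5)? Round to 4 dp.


Sides: (1, 2)->(7, 3): sqrt(37) = 6.082763, (7, 3)->(-5, 5): sqrt(148) = 12.165525, (-5, 5)->(1, 2): sqrt(45) = 6.708204
Sum = 24.956492
Perimeter = 24.9565

24.9565


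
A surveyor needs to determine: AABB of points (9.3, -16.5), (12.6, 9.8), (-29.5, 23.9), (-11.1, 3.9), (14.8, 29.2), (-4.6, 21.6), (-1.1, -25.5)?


x range: [-29.5, 14.8]
y range: [-25.5, 29.2]
Bounding box: (-29.5,-25.5) to (14.8,29.2)

(-29.5,-25.5) to (14.8,29.2)


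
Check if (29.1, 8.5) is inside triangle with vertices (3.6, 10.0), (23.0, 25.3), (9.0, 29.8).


Cross products: AB x AP = -419.25, BC x BP = 207.75, CA x CP = 513
All same sign? no

No, outside


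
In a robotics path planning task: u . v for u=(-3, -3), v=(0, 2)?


u . v = u_x*v_x + u_y*v_y = (-3)*0 + (-3)*2
= 0 + (-6) = -6

-6


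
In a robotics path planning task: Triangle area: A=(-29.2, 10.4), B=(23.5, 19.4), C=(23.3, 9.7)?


Area = |x_A(y_B-y_C) + x_B(y_C-y_A) + x_C(y_A-y_B)|/2
= |(-283.24) + (-16.45) + (-209.7)|/2
= 509.39/2 = 254.695

254.695


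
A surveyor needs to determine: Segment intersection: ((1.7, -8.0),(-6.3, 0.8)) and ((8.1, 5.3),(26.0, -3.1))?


Cross products: d1=-291.83, d2=-201.51, d3=-162.72, d4=-253.04
d1*d2 < 0 and d3*d4 < 0? no

No, they don't intersect


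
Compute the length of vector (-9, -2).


|u| = sqrt((-9)^2 + (-2)^2) = sqrt(85) = 9.2195

9.2195


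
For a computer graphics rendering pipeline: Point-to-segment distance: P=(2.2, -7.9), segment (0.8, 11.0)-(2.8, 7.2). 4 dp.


Project P onto AB: t = 1 (clamped to [0,1])
Closest point on segment: (2.8, 7.2)
Distance: 15.1119

15.1119


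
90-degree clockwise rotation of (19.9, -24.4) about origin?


90° CW: (x,y) -> (y, -x)
(19.9,-24.4) -> (-24.4, -19.9)

(-24.4, -19.9)


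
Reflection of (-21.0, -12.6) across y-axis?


Reflection over y-axis: (x,y) -> (-x,y)
(-21, -12.6) -> (21, -12.6)

(21, -12.6)


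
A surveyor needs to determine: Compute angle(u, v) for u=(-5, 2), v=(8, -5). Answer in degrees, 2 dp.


u.v = -50, |u| = sqrt(29) = 5.3852, |v| = sqrt(89) = 9.434
cos(theta) = u.v/(|u||v|) = -50/sqrt(2581) = -0.984183
theta = acos(-0.984183) = 169.8 degrees

169.8 degrees


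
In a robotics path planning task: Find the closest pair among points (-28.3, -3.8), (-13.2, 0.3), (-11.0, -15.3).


d(P0,P1) = 15.6467, d(P0,P2) = 20.7735, d(P1,P2) = 15.7544
Closest: P0 and P1

Closest pair: (-28.3, -3.8) and (-13.2, 0.3), distance = 15.6467


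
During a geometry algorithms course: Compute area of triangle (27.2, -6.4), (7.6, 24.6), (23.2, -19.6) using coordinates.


Area = |x_A(y_B-y_C) + x_B(y_C-y_A) + x_C(y_A-y_B)|/2
= |1202.24 + (-100.32) + (-719.2)|/2
= 382.72/2 = 191.36

191.36


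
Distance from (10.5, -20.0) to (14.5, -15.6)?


dx=4, dy=4.4
d^2 = 4^2 + 4.4^2 = 35.36
d = sqrt(35.36) = 5.9464

5.9464


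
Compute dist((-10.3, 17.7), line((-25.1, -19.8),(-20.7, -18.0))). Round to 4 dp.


|cross product| = 138.36
|line direction| = sqrt(22.6) = 4.7539
Distance = 138.36/sqrt(22.6) = 29.1042

29.1042


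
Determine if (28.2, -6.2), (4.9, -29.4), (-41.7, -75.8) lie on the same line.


Cross product: (4.9-28.2)*((-75.8)-(-6.2)) - ((-29.4)-(-6.2))*((-41.7)-28.2)
= 0

Yes, collinear


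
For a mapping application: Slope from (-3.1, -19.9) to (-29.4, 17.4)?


slope = (y2-y1)/(x2-x1) = (17.4-(-19.9))/((-29.4)-(-3.1)) = 37.3/(-26.3) = -1.4183

-1.4183


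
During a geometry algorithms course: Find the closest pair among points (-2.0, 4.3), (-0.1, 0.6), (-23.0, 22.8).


d(P0,P1) = 4.1593, d(P0,P2) = 27.9866, d(P1,P2) = 31.8944
Closest: P0 and P1

Closest pair: (-2.0, 4.3) and (-0.1, 0.6), distance = 4.1593


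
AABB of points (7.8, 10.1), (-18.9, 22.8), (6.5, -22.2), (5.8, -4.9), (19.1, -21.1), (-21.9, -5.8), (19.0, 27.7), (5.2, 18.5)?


x range: [-21.9, 19.1]
y range: [-22.2, 27.7]
Bounding box: (-21.9,-22.2) to (19.1,27.7)

(-21.9,-22.2) to (19.1,27.7)


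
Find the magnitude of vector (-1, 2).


|u| = sqrt((-1)^2 + 2^2) = sqrt(5) = 2.2361

2.2361


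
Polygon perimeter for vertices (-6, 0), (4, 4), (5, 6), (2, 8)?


Sides: (-6, 0)->(4, 4): sqrt(116) = 10.77033, (4, 4)->(5, 6): sqrt(5) = 2.236068, (5, 6)->(2, 8): sqrt(13) = 3.605551, (2, 8)->(-6, 0): sqrt(128) = 11.313708
Sum = 27.925657
Perimeter = 27.9257

27.9257


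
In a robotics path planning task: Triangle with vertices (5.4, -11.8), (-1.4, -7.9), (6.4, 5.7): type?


Side lengths squared: AB^2=61.45, BC^2=245.8, CA^2=307.25
Sorted: [61.45, 245.8, 307.25]
By sides: Scalene, By angles: Right

Scalene, Right


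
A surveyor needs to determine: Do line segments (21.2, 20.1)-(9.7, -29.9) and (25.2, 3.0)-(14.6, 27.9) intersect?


Cross products: d1=-81.66, d2=734.69, d3=396.65, d4=-419.7
d1*d2 < 0 and d3*d4 < 0? yes

Yes, they intersect


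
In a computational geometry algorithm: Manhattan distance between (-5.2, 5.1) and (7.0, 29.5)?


|(-5.2)-7| + |5.1-29.5| = 12.2 + 24.4 = 36.6

36.6


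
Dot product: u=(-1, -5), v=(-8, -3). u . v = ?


u . v = u_x*v_x + u_y*v_y = (-1)*(-8) + (-5)*(-3)
= 8 + 15 = 23

23


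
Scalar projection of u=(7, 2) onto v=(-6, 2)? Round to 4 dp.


u.v = -38, |v| = sqrt(40) = 6.3246
Scalar projection = u.v / |v| = -38 / sqrt(40) = -6.0083

-6.0083


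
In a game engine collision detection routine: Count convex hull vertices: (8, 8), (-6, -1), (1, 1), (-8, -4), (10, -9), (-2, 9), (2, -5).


Convex hull vertices (CCW): (-8, -4), (10, -9), (8, 8), (-2, 9)
Count = 4

4


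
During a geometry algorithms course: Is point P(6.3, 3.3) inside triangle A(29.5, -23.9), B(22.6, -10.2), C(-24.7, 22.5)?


Cross products: AB x AP = 130.16, BC x BP = -105.54, CA x CP = 397.76
All same sign? no

No, outside


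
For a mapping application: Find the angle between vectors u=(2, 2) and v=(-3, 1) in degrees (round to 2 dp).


u.v = -4, |u| = sqrt(8) = 2.8284, |v| = sqrt(10) = 3.1623
cos(theta) = u.v/(|u||v|) = -4/sqrt(80) = -0.447214
theta = acos(-0.447214) = 116.57 degrees

116.57 degrees


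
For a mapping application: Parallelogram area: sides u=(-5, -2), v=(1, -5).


|u x v| = |(-5)*(-5) - (-2)*1|
= |25 - (-2)| = 27

27


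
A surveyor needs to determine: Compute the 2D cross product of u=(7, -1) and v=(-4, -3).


u x v = u_x*v_y - u_y*v_x = 7*(-3) - (-1)*(-4)
= (-21) - 4 = -25

-25


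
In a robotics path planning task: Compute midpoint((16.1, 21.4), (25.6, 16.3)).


M = ((16.1+25.6)/2, (21.4+16.3)/2)
= (20.85, 18.85)

(20.85, 18.85)


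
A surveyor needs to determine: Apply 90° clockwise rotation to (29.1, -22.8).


90° CW: (x,y) -> (y, -x)
(29.1,-22.8) -> (-22.8, -29.1)

(-22.8, -29.1)


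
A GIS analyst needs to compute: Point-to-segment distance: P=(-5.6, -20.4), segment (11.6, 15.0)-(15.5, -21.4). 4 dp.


Project P onto AB: t = 0.9114 (clamped to [0,1])
Closest point on segment: (15.1546, -18.1763)
Distance: 20.8734

20.8734


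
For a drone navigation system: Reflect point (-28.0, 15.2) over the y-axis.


Reflection over y-axis: (x,y) -> (-x,y)
(-28, 15.2) -> (28, 15.2)

(28, 15.2)


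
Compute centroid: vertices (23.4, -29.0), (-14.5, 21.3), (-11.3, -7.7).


Centroid = ((x_A+x_B+x_C)/3, (y_A+y_B+y_C)/3)
= ((23.4+(-14.5)+(-11.3))/3, ((-29)+21.3+(-7.7))/3)
= (-0.8, -5.1333)

(-0.8, -5.1333)


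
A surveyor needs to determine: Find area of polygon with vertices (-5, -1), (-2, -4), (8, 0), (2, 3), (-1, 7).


Shoelace sum: ((-5)*(-4) - (-2)*(-1)) + ((-2)*0 - 8*(-4)) + (8*3 - 2*0) + (2*7 - (-1)*3) + ((-1)*(-1) - (-5)*7)
= 127
Area = |127|/2 = 63.5

63.5


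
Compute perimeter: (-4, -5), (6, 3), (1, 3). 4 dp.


Sides: (-4, -5)->(6, 3): sqrt(164) = 12.806248, (6, 3)->(1, 3): sqrt(25) = 5, (1, 3)->(-4, -5): sqrt(89) = 9.433981
Sum = 27.240229
Perimeter = 27.2402

27.2402


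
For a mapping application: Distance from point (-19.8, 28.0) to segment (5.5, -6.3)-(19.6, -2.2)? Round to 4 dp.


Project P onto AB: t = 0 (clamped to [0,1])
Closest point on segment: (5.5, -6.3)
Distance: 42.6214

42.6214


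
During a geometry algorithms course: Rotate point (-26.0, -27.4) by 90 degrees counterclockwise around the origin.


90° CCW: (x,y) -> (-y, x)
(-26,-27.4) -> (27.4, -26)

(27.4, -26)


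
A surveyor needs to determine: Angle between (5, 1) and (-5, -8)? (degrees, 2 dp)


u.v = -33, |u| = sqrt(26) = 5.099, |v| = sqrt(89) = 9.434
cos(theta) = u.v/(|u||v|) = -33/sqrt(2314) = -0.686013
theta = acos(-0.686013) = 133.32 degrees

133.32 degrees


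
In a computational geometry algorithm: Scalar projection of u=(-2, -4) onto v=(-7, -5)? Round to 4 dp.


u.v = 34, |v| = sqrt(74) = 8.6023
Scalar projection = u.v / |v| = 34 / sqrt(74) = 3.9524

3.9524


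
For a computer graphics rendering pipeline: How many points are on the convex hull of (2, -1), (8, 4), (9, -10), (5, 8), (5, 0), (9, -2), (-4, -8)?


Convex hull vertices (CCW): (-4, -8), (9, -10), (9, -2), (8, 4), (5, 8)
Count = 5

5


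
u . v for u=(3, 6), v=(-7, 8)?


u . v = u_x*v_x + u_y*v_y = 3*(-7) + 6*8
= (-21) + 48 = 27

27


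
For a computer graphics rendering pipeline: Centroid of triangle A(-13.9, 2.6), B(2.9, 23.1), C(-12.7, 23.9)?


Centroid = ((x_A+x_B+x_C)/3, (y_A+y_B+y_C)/3)
= (((-13.9)+2.9+(-12.7))/3, (2.6+23.1+23.9)/3)
= (-7.9, 16.5333)

(-7.9, 16.5333)


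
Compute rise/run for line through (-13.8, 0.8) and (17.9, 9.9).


slope = (y2-y1)/(x2-x1) = (9.9-0.8)/(17.9-(-13.8)) = 9.1/31.7 = 0.2871

0.2871


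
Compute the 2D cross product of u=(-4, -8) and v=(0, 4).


u x v = u_x*v_y - u_y*v_x = (-4)*4 - (-8)*0
= (-16) - 0 = -16

-16


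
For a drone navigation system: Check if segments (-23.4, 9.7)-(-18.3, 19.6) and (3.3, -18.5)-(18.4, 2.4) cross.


Cross products: d1=983.85, d2=1026.75, d3=-408.15, d4=-451.05
d1*d2 < 0 and d3*d4 < 0? no

No, they don't intersect


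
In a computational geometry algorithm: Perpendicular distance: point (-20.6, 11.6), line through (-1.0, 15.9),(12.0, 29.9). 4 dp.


|cross product| = 218.5
|line direction| = sqrt(365) = 19.105
Distance = 218.5/sqrt(365) = 11.4368

11.4368


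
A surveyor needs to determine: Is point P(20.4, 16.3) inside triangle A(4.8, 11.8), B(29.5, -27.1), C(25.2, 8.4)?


Cross products: AB x AP = 717.99, BC x BP = 136.43, CA x CP = -144.84
All same sign? no

No, outside


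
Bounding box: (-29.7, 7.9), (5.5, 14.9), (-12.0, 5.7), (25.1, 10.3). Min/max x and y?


x range: [-29.7, 25.1]
y range: [5.7, 14.9]
Bounding box: (-29.7,5.7) to (25.1,14.9)

(-29.7,5.7) to (25.1,14.9)


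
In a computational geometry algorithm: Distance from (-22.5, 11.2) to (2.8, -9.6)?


dx=25.3, dy=-20.8
d^2 = 25.3^2 + (-20.8)^2 = 1072.73
d = sqrt(1072.73) = 32.7526

32.7526


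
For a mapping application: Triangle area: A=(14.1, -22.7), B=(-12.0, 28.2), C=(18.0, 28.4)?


Area = |x_A(y_B-y_C) + x_B(y_C-y_A) + x_C(y_A-y_B)|/2
= |(-2.82) + (-613.2) + (-916.2)|/2
= 1532.22/2 = 766.11

766.11


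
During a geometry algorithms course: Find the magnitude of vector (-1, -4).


|u| = sqrt((-1)^2 + (-4)^2) = sqrt(17) = 4.1231

4.1231


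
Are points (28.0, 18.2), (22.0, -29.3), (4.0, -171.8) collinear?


Cross product: (22-28)*((-171.8)-18.2) - ((-29.3)-18.2)*(4-28)
= 0

Yes, collinear


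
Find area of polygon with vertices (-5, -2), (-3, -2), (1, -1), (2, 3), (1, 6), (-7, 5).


Shoelace sum: ((-5)*(-2) - (-3)*(-2)) + ((-3)*(-1) - 1*(-2)) + (1*3 - 2*(-1)) + (2*6 - 1*3) + (1*5 - (-7)*6) + ((-7)*(-2) - (-5)*5)
= 109
Area = |109|/2 = 54.5

54.5


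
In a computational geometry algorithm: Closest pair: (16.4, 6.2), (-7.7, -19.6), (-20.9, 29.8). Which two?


d(P0,P1) = 35.3051, d(P0,P2) = 44.139, d(P1,P2) = 51.1332
Closest: P0 and P1

Closest pair: (16.4, 6.2) and (-7.7, -19.6), distance = 35.3051


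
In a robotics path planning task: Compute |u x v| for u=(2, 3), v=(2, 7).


|u x v| = |2*7 - 3*2|
= |14 - 6| = 8

8


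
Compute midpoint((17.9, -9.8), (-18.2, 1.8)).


M = ((17.9+(-18.2))/2, ((-9.8)+1.8)/2)
= (-0.15, -4)

(-0.15, -4)


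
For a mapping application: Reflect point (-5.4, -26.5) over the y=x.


Reflection over y=x: (x,y) -> (y,x)
(-5.4, -26.5) -> (-26.5, -5.4)

(-26.5, -5.4)


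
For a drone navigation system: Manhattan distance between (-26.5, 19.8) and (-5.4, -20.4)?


|(-26.5)-(-5.4)| + |19.8-(-20.4)| = 21.1 + 40.2 = 61.3

61.3


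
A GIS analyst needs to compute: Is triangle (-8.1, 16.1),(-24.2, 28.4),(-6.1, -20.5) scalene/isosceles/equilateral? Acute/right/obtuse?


Side lengths squared: AB^2=410.5, BC^2=2718.82, CA^2=1343.56
Sorted: [410.5, 1343.56, 2718.82]
By sides: Scalene, By angles: Obtuse

Scalene, Obtuse


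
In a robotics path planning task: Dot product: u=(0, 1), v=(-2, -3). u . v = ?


u . v = u_x*v_x + u_y*v_y = 0*(-2) + 1*(-3)
= 0 + (-3) = -3

-3


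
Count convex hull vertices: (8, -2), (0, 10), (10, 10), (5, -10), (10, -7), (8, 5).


Convex hull vertices (CCW): (0, 10), (5, -10), (10, -7), (10, 10)
Count = 4

4


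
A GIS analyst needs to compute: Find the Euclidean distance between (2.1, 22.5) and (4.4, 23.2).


dx=2.3, dy=0.7
d^2 = 2.3^2 + 0.7^2 = 5.78
d = sqrt(5.78) = 2.4042

2.4042


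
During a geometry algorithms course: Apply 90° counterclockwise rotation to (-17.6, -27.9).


90° CCW: (x,y) -> (-y, x)
(-17.6,-27.9) -> (27.9, -17.6)

(27.9, -17.6)


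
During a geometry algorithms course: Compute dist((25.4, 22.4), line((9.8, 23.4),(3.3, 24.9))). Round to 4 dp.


|cross product| = 16.9
|line direction| = sqrt(44.5) = 6.6708
Distance = 16.9/sqrt(44.5) = 2.5334

2.5334


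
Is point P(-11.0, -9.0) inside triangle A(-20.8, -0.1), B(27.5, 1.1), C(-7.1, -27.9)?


Cross products: AB x AP = -441.63, BC x BP = -767.04, CA x CP = -150.51
All same sign? yes

Yes, inside


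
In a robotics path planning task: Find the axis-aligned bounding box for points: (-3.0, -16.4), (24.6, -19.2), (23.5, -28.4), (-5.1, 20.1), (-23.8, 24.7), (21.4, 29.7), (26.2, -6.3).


x range: [-23.8, 26.2]
y range: [-28.4, 29.7]
Bounding box: (-23.8,-28.4) to (26.2,29.7)

(-23.8,-28.4) to (26.2,29.7)


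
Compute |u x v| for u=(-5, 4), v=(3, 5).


|u x v| = |(-5)*5 - 4*3|
= |(-25) - 12| = 37

37


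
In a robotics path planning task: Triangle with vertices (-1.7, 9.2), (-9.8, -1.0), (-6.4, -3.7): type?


Side lengths squared: AB^2=169.65, BC^2=18.85, CA^2=188.5
Sorted: [18.85, 169.65, 188.5]
By sides: Scalene, By angles: Right

Scalene, Right


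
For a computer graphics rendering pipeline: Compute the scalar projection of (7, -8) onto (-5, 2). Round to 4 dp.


u.v = -51, |v| = sqrt(29) = 5.3852
Scalar projection = u.v / |v| = -51 / sqrt(29) = -9.4705

-9.4705


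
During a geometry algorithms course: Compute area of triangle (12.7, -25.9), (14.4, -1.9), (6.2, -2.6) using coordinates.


Area = |x_A(y_B-y_C) + x_B(y_C-y_A) + x_C(y_A-y_B)|/2
= |8.89 + 335.52 + (-148.8)|/2
= 195.61/2 = 97.805

97.805


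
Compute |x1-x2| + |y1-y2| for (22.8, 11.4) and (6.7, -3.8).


|22.8-6.7| + |11.4-(-3.8)| = 16.1 + 15.2 = 31.3

31.3


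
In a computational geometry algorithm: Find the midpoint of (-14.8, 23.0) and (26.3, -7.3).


M = (((-14.8)+26.3)/2, (23+(-7.3))/2)
= (5.75, 7.85)

(5.75, 7.85)


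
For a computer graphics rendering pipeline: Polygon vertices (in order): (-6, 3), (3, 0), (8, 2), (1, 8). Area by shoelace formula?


Shoelace sum: ((-6)*0 - 3*3) + (3*2 - 8*0) + (8*8 - 1*2) + (1*3 - (-6)*8)
= 110
Area = |110|/2 = 55

55


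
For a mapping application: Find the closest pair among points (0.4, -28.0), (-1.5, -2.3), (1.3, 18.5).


d(P0,P1) = 25.7701, d(P0,P2) = 46.5087, d(P1,P2) = 20.9876
Closest: P1 and P2

Closest pair: (-1.5, -2.3) and (1.3, 18.5), distance = 20.9876


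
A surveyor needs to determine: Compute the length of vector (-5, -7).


|u| = sqrt((-5)^2 + (-7)^2) = sqrt(74) = 8.6023

8.6023


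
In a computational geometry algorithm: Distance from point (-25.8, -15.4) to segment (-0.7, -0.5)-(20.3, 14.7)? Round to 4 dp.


Project P onto AB: t = 0 (clamped to [0,1])
Closest point on segment: (-0.7, -0.5)
Distance: 29.1894

29.1894


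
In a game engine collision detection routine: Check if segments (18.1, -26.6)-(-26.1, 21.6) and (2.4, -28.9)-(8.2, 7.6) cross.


Cross products: d1=-559.71, d2=1333.15, d3=858.4, d4=-1034.46
d1*d2 < 0 and d3*d4 < 0? yes

Yes, they intersect


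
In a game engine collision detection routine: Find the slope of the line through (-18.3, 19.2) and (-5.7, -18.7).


slope = (y2-y1)/(x2-x1) = ((-18.7)-19.2)/((-5.7)-(-18.3)) = (-37.9)/12.6 = -3.0079

-3.0079


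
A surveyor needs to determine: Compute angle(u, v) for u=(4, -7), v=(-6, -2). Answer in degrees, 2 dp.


u.v = -10, |u| = sqrt(65) = 8.0623, |v| = sqrt(40) = 6.3246
cos(theta) = u.v/(|u||v|) = -10/sqrt(2600) = -0.196116
theta = acos(-0.196116) = 101.31 degrees

101.31 degrees


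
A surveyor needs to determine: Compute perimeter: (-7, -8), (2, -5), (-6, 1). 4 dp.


Sides: (-7, -8)->(2, -5): sqrt(90) = 9.486833, (2, -5)->(-6, 1): sqrt(100) = 10, (-6, 1)->(-7, -8): sqrt(82) = 9.055385
Sum = 28.542218
Perimeter = 28.5422

28.5422


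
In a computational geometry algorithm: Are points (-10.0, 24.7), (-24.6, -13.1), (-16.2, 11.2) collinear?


Cross product: ((-24.6)-(-10))*(11.2-24.7) - ((-13.1)-24.7)*((-16.2)-(-10))
= -37.26

No, not collinear


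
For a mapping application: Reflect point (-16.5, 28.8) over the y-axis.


Reflection over y-axis: (x,y) -> (-x,y)
(-16.5, 28.8) -> (16.5, 28.8)

(16.5, 28.8)


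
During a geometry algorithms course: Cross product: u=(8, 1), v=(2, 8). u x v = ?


u x v = u_x*v_y - u_y*v_x = 8*8 - 1*2
= 64 - 2 = 62

62


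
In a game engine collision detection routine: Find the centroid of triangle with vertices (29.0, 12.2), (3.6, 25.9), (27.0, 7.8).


Centroid = ((x_A+x_B+x_C)/3, (y_A+y_B+y_C)/3)
= ((29+3.6+27)/3, (12.2+25.9+7.8)/3)
= (19.8667, 15.3)

(19.8667, 15.3)


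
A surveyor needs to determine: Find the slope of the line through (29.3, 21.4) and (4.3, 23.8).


slope = (y2-y1)/(x2-x1) = (23.8-21.4)/(4.3-29.3) = 2.4/(-25) = -0.096

-0.096


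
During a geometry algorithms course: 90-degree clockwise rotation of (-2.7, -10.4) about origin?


90° CW: (x,y) -> (y, -x)
(-2.7,-10.4) -> (-10.4, 2.7)

(-10.4, 2.7)


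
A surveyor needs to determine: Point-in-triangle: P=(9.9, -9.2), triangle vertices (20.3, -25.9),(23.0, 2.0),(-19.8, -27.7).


Cross products: AB x AP = 335.25, BC x BP = 90.29, CA x CP = 688.39
All same sign? yes

Yes, inside


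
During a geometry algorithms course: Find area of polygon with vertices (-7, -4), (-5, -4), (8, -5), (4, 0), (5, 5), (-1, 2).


Shoelace sum: ((-7)*(-4) - (-5)*(-4)) + ((-5)*(-5) - 8*(-4)) + (8*0 - 4*(-5)) + (4*5 - 5*0) + (5*2 - (-1)*5) + ((-1)*(-4) - (-7)*2)
= 138
Area = |138|/2 = 69

69


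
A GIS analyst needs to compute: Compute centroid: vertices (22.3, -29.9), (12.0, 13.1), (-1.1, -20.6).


Centroid = ((x_A+x_B+x_C)/3, (y_A+y_B+y_C)/3)
= ((22.3+12+(-1.1))/3, ((-29.9)+13.1+(-20.6))/3)
= (11.0667, -12.4667)

(11.0667, -12.4667)


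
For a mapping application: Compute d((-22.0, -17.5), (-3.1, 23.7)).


dx=18.9, dy=41.2
d^2 = 18.9^2 + 41.2^2 = 2054.65
d = sqrt(2054.65) = 45.3282

45.3282


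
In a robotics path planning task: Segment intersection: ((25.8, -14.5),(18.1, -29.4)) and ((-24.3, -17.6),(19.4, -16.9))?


Cross products: d1=100.4, d2=-545.34, d3=-722.62, d4=-76.88
d1*d2 < 0 and d3*d4 < 0? no

No, they don't intersect


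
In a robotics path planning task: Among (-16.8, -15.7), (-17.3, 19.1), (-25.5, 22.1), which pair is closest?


d(P0,P1) = 34.8036, d(P0,P2) = 38.7883, d(P1,P2) = 8.7316
Closest: P1 and P2

Closest pair: (-17.3, 19.1) and (-25.5, 22.1), distance = 8.7316


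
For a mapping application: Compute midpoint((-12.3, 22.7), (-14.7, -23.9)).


M = (((-12.3)+(-14.7))/2, (22.7+(-23.9))/2)
= (-13.5, -0.6)

(-13.5, -0.6)


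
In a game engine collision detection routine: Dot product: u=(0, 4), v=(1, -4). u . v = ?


u . v = u_x*v_x + u_y*v_y = 0*1 + 4*(-4)
= 0 + (-16) = -16

-16


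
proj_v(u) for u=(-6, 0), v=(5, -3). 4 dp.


u.v = -30, |v| = sqrt(34) = 5.831
Scalar projection = u.v / |v| = -30 / sqrt(34) = -5.145

-5.145


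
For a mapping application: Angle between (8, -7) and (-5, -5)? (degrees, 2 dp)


u.v = -5, |u| = sqrt(113) = 10.6301, |v| = sqrt(50) = 7.0711
cos(theta) = u.v/(|u||v|) = -5/sqrt(5650) = -0.066519
theta = acos(-0.066519) = 93.81 degrees

93.81 degrees


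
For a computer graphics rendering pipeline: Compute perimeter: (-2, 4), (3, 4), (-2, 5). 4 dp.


Sides: (-2, 4)->(3, 4): sqrt(25) = 5, (3, 4)->(-2, 5): sqrt(26) = 5.09902, (-2, 5)->(-2, 4): sqrt(1) = 1
Sum = 11.09902
Perimeter = 11.099

11.099


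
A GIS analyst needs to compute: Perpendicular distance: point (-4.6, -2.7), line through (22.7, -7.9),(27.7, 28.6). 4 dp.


|cross product| = 1022.45
|line direction| = sqrt(1357.25) = 36.8409
Distance = 1022.45/sqrt(1357.25) = 27.7531

27.7531


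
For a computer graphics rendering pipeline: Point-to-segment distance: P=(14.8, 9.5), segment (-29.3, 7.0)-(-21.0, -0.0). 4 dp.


Project P onto AB: t = 1 (clamped to [0,1])
Closest point on segment: (-21, 0)
Distance: 37.039

37.039


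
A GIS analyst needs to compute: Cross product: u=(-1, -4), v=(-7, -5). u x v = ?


u x v = u_x*v_y - u_y*v_x = (-1)*(-5) - (-4)*(-7)
= 5 - 28 = -23

-23


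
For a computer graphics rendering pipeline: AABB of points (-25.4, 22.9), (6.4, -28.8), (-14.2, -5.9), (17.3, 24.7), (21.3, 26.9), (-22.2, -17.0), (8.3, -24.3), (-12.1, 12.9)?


x range: [-25.4, 21.3]
y range: [-28.8, 26.9]
Bounding box: (-25.4,-28.8) to (21.3,26.9)

(-25.4,-28.8) to (21.3,26.9)


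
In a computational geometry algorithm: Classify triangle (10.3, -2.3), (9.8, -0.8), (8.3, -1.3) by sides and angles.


Side lengths squared: AB^2=2.5, BC^2=2.5, CA^2=5
Sorted: [2.5, 2.5, 5]
By sides: Isosceles, By angles: Right

Isosceles, Right


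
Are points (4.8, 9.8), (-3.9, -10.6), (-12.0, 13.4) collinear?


Cross product: ((-3.9)-4.8)*(13.4-9.8) - ((-10.6)-9.8)*((-12)-4.8)
= -374.04

No, not collinear


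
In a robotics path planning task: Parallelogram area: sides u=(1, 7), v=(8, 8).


|u x v| = |1*8 - 7*8|
= |8 - 56| = 48

48


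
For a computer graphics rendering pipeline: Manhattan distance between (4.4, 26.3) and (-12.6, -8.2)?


|4.4-(-12.6)| + |26.3-(-8.2)| = 17 + 34.5 = 51.5

51.5


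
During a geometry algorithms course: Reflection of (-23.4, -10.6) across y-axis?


Reflection over y-axis: (x,y) -> (-x,y)
(-23.4, -10.6) -> (23.4, -10.6)

(23.4, -10.6)


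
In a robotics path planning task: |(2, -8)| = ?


|u| = sqrt(2^2 + (-8)^2) = sqrt(68) = 8.2462

8.2462


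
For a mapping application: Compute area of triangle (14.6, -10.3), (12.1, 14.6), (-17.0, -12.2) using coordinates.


Area = |x_A(y_B-y_C) + x_B(y_C-y_A) + x_C(y_A-y_B)|/2
= |391.28 + (-22.99) + 423.3|/2
= 791.59/2 = 395.795

395.795


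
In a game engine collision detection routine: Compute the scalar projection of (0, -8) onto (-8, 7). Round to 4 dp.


u.v = -56, |v| = sqrt(113) = 10.6301
Scalar projection = u.v / |v| = -56 / sqrt(113) = -5.268

-5.268


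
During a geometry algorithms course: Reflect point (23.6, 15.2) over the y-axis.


Reflection over y-axis: (x,y) -> (-x,y)
(23.6, 15.2) -> (-23.6, 15.2)

(-23.6, 15.2)


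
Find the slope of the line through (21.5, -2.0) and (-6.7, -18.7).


slope = (y2-y1)/(x2-x1) = ((-18.7)-(-2))/((-6.7)-21.5) = (-16.7)/(-28.2) = 0.5922

0.5922


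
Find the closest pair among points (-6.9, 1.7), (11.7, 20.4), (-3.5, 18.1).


d(P0,P1) = 26.3752, d(P0,P2) = 16.7487, d(P1,P2) = 15.373
Closest: P1 and P2

Closest pair: (11.7, 20.4) and (-3.5, 18.1), distance = 15.373


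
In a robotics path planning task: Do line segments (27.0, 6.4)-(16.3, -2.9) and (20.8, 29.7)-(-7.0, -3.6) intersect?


Cross products: d1=854.2, d2=756.43, d3=-306.97, d4=-209.2
d1*d2 < 0 and d3*d4 < 0? no

No, they don't intersect


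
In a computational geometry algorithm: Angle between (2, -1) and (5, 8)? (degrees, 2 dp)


u.v = 2, |u| = sqrt(5) = 2.2361, |v| = sqrt(89) = 9.434
cos(theta) = u.v/(|u||v|) = 2/sqrt(445) = 0.094809
theta = acos(0.094809) = 84.56 degrees

84.56 degrees


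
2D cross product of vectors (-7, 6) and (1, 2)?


u x v = u_x*v_y - u_y*v_x = (-7)*2 - 6*1
= (-14) - 6 = -20

-20


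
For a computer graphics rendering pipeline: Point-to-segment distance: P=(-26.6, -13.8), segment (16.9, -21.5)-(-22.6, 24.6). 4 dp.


Project P onto AB: t = 0.5625 (clamped to [0,1])
Closest point on segment: (-5.3203, 4.4331)
Distance: 28.0227

28.0227


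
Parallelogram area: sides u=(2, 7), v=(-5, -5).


|u x v| = |2*(-5) - 7*(-5)|
= |(-10) - (-35)| = 25

25


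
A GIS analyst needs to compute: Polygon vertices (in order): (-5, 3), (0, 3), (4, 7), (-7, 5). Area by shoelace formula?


Shoelace sum: ((-5)*3 - 0*3) + (0*7 - 4*3) + (4*5 - (-7)*7) + ((-7)*3 - (-5)*5)
= 46
Area = |46|/2 = 23

23


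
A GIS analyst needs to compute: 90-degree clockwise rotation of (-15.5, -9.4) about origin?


90° CW: (x,y) -> (y, -x)
(-15.5,-9.4) -> (-9.4, 15.5)

(-9.4, 15.5)


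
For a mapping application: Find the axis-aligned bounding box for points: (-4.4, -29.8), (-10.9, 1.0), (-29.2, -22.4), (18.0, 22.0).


x range: [-29.2, 18]
y range: [-29.8, 22]
Bounding box: (-29.2,-29.8) to (18,22)

(-29.2,-29.8) to (18,22)


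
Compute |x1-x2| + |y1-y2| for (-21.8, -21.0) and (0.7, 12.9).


|(-21.8)-0.7| + |(-21)-12.9| = 22.5 + 33.9 = 56.4

56.4


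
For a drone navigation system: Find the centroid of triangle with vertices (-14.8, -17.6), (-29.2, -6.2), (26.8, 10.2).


Centroid = ((x_A+x_B+x_C)/3, (y_A+y_B+y_C)/3)
= (((-14.8)+(-29.2)+26.8)/3, ((-17.6)+(-6.2)+10.2)/3)
= (-5.7333, -4.5333)

(-5.7333, -4.5333)


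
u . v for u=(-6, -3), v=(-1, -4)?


u . v = u_x*v_x + u_y*v_y = (-6)*(-1) + (-3)*(-4)
= 6 + 12 = 18

18


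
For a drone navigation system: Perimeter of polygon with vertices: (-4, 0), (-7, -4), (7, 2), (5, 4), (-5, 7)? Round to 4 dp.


Sides: (-4, 0)->(-7, -4): sqrt(25) = 5, (-7, -4)->(7, 2): sqrt(232) = 15.231546, (7, 2)->(5, 4): sqrt(8) = 2.828427, (5, 4)->(-5, 7): sqrt(109) = 10.440307, (-5, 7)->(-4, 0): sqrt(50) = 7.071068
Sum = 40.571348
Perimeter = 40.5713

40.5713


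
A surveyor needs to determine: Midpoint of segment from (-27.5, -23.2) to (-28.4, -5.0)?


M = (((-27.5)+(-28.4))/2, ((-23.2)+(-5))/2)
= (-27.95, -14.1)

(-27.95, -14.1)


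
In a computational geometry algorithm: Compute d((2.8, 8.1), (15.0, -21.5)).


dx=12.2, dy=-29.6
d^2 = 12.2^2 + (-29.6)^2 = 1025
d = sqrt(1025) = 32.0156

32.0156


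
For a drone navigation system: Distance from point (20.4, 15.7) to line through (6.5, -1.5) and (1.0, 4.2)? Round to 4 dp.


|cross product| = 173.83
|line direction| = sqrt(62.74) = 7.9209
Distance = 173.83/sqrt(62.74) = 21.9459

21.9459


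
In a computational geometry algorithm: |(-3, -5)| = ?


|u| = sqrt((-3)^2 + (-5)^2) = sqrt(34) = 5.831

5.831


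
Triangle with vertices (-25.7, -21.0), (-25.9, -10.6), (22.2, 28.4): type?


Side lengths squared: AB^2=108.2, BC^2=3834.61, CA^2=4734.77
Sorted: [108.2, 3834.61, 4734.77]
By sides: Scalene, By angles: Obtuse

Scalene, Obtuse


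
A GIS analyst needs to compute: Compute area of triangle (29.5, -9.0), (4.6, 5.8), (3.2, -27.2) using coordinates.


Area = |x_A(y_B-y_C) + x_B(y_C-y_A) + x_C(y_A-y_B)|/2
= |973.5 + (-83.72) + (-47.36)|/2
= 842.42/2 = 421.21

421.21


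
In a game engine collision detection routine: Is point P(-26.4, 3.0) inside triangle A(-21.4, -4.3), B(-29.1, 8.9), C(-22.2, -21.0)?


Cross products: AB x AP = 9.79, BC x BP = 40.02, CA x CP = 89.34
All same sign? yes

Yes, inside


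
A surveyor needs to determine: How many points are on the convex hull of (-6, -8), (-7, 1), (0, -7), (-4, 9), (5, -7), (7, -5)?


Convex hull vertices (CCW): (-7, 1), (-6, -8), (5, -7), (7, -5), (-4, 9)
Count = 5

5


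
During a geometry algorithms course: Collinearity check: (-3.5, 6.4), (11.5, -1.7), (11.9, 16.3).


Cross product: (11.5-(-3.5))*(16.3-6.4) - ((-1.7)-6.4)*(11.9-(-3.5))
= 273.24

No, not collinear


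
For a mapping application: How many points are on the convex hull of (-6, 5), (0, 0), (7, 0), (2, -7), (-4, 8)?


Convex hull vertices (CCW): (-6, 5), (2, -7), (7, 0), (-4, 8)
Count = 4

4


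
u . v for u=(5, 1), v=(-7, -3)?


u . v = u_x*v_x + u_y*v_y = 5*(-7) + 1*(-3)
= (-35) + (-3) = -38

-38


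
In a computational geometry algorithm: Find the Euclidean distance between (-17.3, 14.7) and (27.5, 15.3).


dx=44.8, dy=0.6
d^2 = 44.8^2 + 0.6^2 = 2007.4
d = sqrt(2007.4) = 44.804

44.804


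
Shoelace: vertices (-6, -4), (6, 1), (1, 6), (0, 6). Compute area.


Shoelace sum: ((-6)*1 - 6*(-4)) + (6*6 - 1*1) + (1*6 - 0*6) + (0*(-4) - (-6)*6)
= 95
Area = |95|/2 = 47.5

47.5


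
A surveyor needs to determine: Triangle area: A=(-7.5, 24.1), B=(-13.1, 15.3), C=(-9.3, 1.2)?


Area = |x_A(y_B-y_C) + x_B(y_C-y_A) + x_C(y_A-y_B)|/2
= |(-105.75) + 299.99 + (-81.84)|/2
= 112.4/2 = 56.2

56.2


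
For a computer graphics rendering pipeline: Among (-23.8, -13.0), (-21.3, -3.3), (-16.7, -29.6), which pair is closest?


d(P0,P1) = 10.017, d(P0,P2) = 18.0546, d(P1,P2) = 26.6993
Closest: P0 and P1

Closest pair: (-23.8, -13.0) and (-21.3, -3.3), distance = 10.017


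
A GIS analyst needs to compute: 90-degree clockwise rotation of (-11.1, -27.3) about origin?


90° CW: (x,y) -> (y, -x)
(-11.1,-27.3) -> (-27.3, 11.1)

(-27.3, 11.1)


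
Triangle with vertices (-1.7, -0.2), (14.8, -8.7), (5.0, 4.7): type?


Side lengths squared: AB^2=344.5, BC^2=275.6, CA^2=68.9
Sorted: [68.9, 275.6, 344.5]
By sides: Scalene, By angles: Right

Scalene, Right


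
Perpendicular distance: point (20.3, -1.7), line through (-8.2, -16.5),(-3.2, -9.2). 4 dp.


|cross product| = 134.05
|line direction| = sqrt(78.29) = 8.8482
Distance = 134.05/sqrt(78.29) = 15.15

15.15


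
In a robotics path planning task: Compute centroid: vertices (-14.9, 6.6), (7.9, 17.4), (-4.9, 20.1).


Centroid = ((x_A+x_B+x_C)/3, (y_A+y_B+y_C)/3)
= (((-14.9)+7.9+(-4.9))/3, (6.6+17.4+20.1)/3)
= (-3.9667, 14.7)

(-3.9667, 14.7)


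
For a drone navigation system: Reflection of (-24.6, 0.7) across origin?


Reflection over origin: (x,y) -> (-x,-y)
(-24.6, 0.7) -> (24.6, -0.7)

(24.6, -0.7)


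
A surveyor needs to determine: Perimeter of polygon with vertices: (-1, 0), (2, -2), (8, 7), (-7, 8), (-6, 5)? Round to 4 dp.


Sides: (-1, 0)->(2, -2): sqrt(13) = 3.605551, (2, -2)->(8, 7): sqrt(117) = 10.816654, (8, 7)->(-7, 8): sqrt(226) = 15.033296, (-7, 8)->(-6, 5): sqrt(10) = 3.162278, (-6, 5)->(-1, 0): sqrt(50) = 7.071068
Sum = 39.688847
Perimeter = 39.6888

39.6888


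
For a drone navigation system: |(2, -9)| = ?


|u| = sqrt(2^2 + (-9)^2) = sqrt(85) = 9.2195

9.2195


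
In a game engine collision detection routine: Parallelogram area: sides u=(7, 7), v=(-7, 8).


|u x v| = |7*8 - 7*(-7)|
= |56 - (-49)| = 105

105


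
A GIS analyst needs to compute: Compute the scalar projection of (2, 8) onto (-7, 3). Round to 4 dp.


u.v = 10, |v| = sqrt(58) = 7.6158
Scalar projection = u.v / |v| = 10 / sqrt(58) = 1.3131

1.3131


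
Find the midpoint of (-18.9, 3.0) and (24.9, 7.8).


M = (((-18.9)+24.9)/2, (3+7.8)/2)
= (3, 5.4)

(3, 5.4)


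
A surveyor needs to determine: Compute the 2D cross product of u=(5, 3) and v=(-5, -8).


u x v = u_x*v_y - u_y*v_x = 5*(-8) - 3*(-5)
= (-40) - (-15) = -25

-25


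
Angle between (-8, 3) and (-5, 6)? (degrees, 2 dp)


u.v = 58, |u| = sqrt(73) = 8.544, |v| = sqrt(61) = 7.8102
cos(theta) = u.v/(|u||v|) = 58/sqrt(4453) = 0.869164
theta = acos(0.869164) = 29.64 degrees

29.64 degrees


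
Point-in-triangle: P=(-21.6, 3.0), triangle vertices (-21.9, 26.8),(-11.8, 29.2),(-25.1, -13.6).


Cross products: AB x AP = -241.1, BC x BP = -70.98, CA x CP = -88.28
All same sign? yes

Yes, inside


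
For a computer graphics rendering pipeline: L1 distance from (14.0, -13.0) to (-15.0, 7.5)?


|14-(-15)| + |(-13)-7.5| = 29 + 20.5 = 49.5

49.5


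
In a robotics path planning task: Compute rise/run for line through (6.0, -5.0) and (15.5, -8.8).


slope = (y2-y1)/(x2-x1) = ((-8.8)-(-5))/(15.5-6) = (-3.8)/9.5 = -0.4

-0.4


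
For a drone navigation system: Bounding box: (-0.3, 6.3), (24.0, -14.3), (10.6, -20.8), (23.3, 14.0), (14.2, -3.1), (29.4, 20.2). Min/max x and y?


x range: [-0.3, 29.4]
y range: [-20.8, 20.2]
Bounding box: (-0.3,-20.8) to (29.4,20.2)

(-0.3,-20.8) to (29.4,20.2)


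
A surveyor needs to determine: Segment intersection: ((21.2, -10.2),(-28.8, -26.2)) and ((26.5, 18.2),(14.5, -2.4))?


Cross products: d1=231.62, d2=-606.38, d3=-1335.2, d4=-497.2
d1*d2 < 0 and d3*d4 < 0? no

No, they don't intersect


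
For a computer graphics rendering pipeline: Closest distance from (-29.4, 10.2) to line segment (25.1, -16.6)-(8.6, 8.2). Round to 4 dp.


Project P onto AB: t = 1 (clamped to [0,1])
Closest point on segment: (8.6, 8.2)
Distance: 38.0526

38.0526


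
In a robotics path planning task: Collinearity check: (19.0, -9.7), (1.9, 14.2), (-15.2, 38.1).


Cross product: (1.9-19)*(38.1-(-9.7)) - (14.2-(-9.7))*((-15.2)-19)
= 0

Yes, collinear


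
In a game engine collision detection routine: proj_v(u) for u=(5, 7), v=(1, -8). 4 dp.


u.v = -51, |v| = sqrt(65) = 8.0623
Scalar projection = u.v / |v| = -51 / sqrt(65) = -6.3258

-6.3258


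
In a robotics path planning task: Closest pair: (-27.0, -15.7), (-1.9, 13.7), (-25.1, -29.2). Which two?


d(P0,P1) = 38.6571, d(P0,P2) = 13.633, d(P1,P2) = 48.7714
Closest: P0 and P2

Closest pair: (-27.0, -15.7) and (-25.1, -29.2), distance = 13.633


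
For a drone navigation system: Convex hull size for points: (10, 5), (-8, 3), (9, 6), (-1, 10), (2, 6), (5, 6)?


Convex hull vertices (CCW): (-8, 3), (10, 5), (9, 6), (-1, 10)
Count = 4

4


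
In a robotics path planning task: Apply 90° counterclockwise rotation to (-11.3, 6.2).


90° CCW: (x,y) -> (-y, x)
(-11.3,6.2) -> (-6.2, -11.3)

(-6.2, -11.3)


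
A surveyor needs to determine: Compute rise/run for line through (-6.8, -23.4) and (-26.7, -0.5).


slope = (y2-y1)/(x2-x1) = ((-0.5)-(-23.4))/((-26.7)-(-6.8)) = 22.9/(-19.9) = -1.1508

-1.1508


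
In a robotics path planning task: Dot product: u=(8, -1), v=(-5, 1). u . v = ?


u . v = u_x*v_x + u_y*v_y = 8*(-5) + (-1)*1
= (-40) + (-1) = -41

-41


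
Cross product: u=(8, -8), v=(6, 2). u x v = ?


u x v = u_x*v_y - u_y*v_x = 8*2 - (-8)*6
= 16 - (-48) = 64

64


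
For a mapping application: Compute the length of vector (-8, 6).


|u| = sqrt((-8)^2 + 6^2) = sqrt(100) = 10

10


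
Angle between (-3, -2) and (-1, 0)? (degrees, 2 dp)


u.v = 3, |u| = sqrt(13) = 3.6056, |v| = sqrt(1) = 1
cos(theta) = u.v/(|u||v|) = 3/sqrt(13) = 0.83205
theta = acos(0.83205) = 33.69 degrees

33.69 degrees


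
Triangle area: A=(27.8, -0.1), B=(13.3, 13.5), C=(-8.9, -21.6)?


Area = |x_A(y_B-y_C) + x_B(y_C-y_A) + x_C(y_A-y_B)|/2
= |975.78 + (-285.95) + 121.04|/2
= 810.87/2 = 405.435

405.435


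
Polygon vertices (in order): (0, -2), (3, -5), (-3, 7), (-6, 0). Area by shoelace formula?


Shoelace sum: (0*(-5) - 3*(-2)) + (3*7 - (-3)*(-5)) + ((-3)*0 - (-6)*7) + ((-6)*(-2) - 0*0)
= 66
Area = |66|/2 = 33

33


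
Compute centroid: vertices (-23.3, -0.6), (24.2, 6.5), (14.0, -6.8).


Centroid = ((x_A+x_B+x_C)/3, (y_A+y_B+y_C)/3)
= (((-23.3)+24.2+14)/3, ((-0.6)+6.5+(-6.8))/3)
= (4.9667, -0.3)

(4.9667, -0.3)


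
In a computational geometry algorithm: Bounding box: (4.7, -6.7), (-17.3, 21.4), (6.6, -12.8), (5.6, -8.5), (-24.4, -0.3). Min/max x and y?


x range: [-24.4, 6.6]
y range: [-12.8, 21.4]
Bounding box: (-24.4,-12.8) to (6.6,21.4)

(-24.4,-12.8) to (6.6,21.4)


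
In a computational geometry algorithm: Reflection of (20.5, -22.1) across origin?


Reflection over origin: (x,y) -> (-x,-y)
(20.5, -22.1) -> (-20.5, 22.1)

(-20.5, 22.1)


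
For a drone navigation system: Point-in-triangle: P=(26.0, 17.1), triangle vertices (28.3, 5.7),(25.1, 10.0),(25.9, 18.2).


Cross products: AB x AP = -26.59, BC x BP = -1.7, CA x CP = -1.39
All same sign? yes

Yes, inside


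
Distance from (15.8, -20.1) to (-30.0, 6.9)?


dx=-45.8, dy=27
d^2 = (-45.8)^2 + 27^2 = 2826.64
d = sqrt(2826.64) = 53.1662

53.1662


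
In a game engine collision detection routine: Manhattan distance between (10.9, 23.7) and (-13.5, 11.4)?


|10.9-(-13.5)| + |23.7-11.4| = 24.4 + 12.3 = 36.7

36.7


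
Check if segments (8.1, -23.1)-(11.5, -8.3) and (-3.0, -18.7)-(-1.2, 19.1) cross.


Cross products: d1=-427.5, d2=-529.38, d3=179.24, d4=281.12
d1*d2 < 0 and d3*d4 < 0? no

No, they don't intersect
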